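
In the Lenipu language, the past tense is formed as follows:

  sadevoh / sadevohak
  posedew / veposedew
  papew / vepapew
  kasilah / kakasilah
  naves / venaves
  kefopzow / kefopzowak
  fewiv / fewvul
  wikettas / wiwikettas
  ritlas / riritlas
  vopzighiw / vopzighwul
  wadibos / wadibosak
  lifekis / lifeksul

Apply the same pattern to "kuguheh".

"kuguheh" has last vowel 'e'. The stems whose last vowel is 'e' (posedew → veposedew, naves → venaves, papew → vepapew) add the prefix ve-.
The other patterns: stems whose last vowel is 'a' repeat the first consonant+vowel as a prefix; stems whose last vowel is 'o' add -ak; stems whose last vowel is 'i' delete the last vowel and add -ul.
So kuguheh → vekuguheh.

vekuguheh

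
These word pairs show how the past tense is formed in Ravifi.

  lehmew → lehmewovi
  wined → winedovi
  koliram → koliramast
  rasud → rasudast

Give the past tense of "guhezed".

guhezedovi

wined and rasud both end in -d yet inflect differently (winedovi, rasudast), so the final letter is not what conditions the rule; the last vowel is.
"guhezed" has last vowel 'e'. The stems whose last vowel is 'e' (lehmew → lehmewovi, wined → winedovi) add -ovi.
So guhezed → guhezedovi.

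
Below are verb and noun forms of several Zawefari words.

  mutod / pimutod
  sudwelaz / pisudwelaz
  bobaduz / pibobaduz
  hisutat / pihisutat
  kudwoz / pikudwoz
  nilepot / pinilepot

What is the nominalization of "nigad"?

Every pair shown (mutod → pimutod, sudwelaz → pisudwelaz, bobaduz → pibobaduz, …) follows the same rule: add the prefix pi-.
So nigad → pinigad.

pinigad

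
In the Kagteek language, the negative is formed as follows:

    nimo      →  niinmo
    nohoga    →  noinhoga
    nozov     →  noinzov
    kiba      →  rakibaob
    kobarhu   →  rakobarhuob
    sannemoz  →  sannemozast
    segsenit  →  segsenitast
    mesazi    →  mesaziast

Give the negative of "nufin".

nuinfin

nohoga and kiba both end in -a yet inflect differently (noinhoga, rakibaob), so the final letter is not what conditions the rule; the first letter is.
"nufin" begins with n-. The stems beginning with n- (nimo → niinmo, nohoga → noinhoga, nozov → noinzov) insert -in- after the first vowel.
So nufin → nuinfin.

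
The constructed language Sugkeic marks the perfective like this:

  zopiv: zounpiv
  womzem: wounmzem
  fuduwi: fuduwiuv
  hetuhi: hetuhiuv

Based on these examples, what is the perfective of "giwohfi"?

zopiv and fuduwi both have last vowel 'i' yet inflect differently (zounpiv, fuduwiuv), so the last vowel is not what conditions the rule; whether the stem ends in a vowel or a consonant is.
"giwohfi" ends in a vowel. The stems ending in a vowel (fuduwi → fuduwiuv, hetuhi → hetuhiuv) add -uv.
So giwohfi → giwohfiuv.

giwohfiuv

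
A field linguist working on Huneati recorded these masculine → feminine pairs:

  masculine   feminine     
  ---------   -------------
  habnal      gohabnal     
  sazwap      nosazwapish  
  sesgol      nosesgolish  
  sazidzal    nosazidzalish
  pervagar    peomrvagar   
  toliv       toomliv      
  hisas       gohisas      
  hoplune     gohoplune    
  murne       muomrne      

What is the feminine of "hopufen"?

gohopufen

sazidzal and habnal both end in -l yet inflect differently (nosazidzalish, gohabnal), so the final letter is not what conditions the rule; the first letter is.
"hopufen" begins with h-. The stems beginning with h- (hoplune → gohoplune, habnal → gohabnal, hisas → gohisas) add the prefix go-.
So hopufen → gohopufen.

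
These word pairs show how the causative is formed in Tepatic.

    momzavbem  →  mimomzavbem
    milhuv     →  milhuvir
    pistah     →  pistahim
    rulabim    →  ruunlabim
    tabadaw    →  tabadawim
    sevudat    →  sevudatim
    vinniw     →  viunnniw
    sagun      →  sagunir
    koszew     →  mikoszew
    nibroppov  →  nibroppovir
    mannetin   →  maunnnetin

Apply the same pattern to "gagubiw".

vinniw and koszew both end in -w yet inflect differently (viunnniw, mikoszew), so the final letter is not what conditions the rule; the last vowel is.
"gagubiw" has last vowel 'i'. The stems whose last vowel is 'i' (rulabim → ruunlabim, mannetin → maunnnetin, vinniw → viunnniw) insert -un- after the first vowel.
So gagubiw → gaungubiw.

gaungubiw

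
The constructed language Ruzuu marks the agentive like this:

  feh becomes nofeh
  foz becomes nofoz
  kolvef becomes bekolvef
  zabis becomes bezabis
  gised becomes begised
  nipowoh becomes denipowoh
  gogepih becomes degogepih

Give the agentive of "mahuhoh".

"mahuhoh" has 3 vowels. The stems with 3 vowels (nipowoh → denipowoh, gogepih → degogepih) add the prefix de-.
So mahuhoh → demahuhoh.

demahuhoh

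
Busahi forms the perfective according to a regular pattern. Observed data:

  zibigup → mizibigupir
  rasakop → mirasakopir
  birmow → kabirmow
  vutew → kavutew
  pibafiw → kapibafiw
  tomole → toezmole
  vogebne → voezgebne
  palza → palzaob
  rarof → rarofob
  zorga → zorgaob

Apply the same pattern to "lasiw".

kalasiw

rasakop and birmow both have last vowel 'o' yet inflect differently (mirasakopir, kabirmow), so the last vowel is not what conditions the rule; the final letter is.
"lasiw" ends in -w. The stems ending in -w (birmow → kabirmow, vutew → kavutew, pibafiw → kapibafiw) add the prefix ka-.
The other patterns: stems ending in -p add mi- … -ir around the stem; stems ending in -e insert -ez- after the first vowel; stems ending in -a or -f add -ob.
So lasiw → kalasiw.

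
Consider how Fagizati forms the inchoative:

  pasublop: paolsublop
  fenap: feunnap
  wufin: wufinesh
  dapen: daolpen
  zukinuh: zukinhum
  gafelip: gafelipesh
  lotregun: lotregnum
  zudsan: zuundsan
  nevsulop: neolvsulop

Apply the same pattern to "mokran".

"mokran" has last vowel 'a'. The stems whose last vowel is 'a' (zudsan → zuundsan, fenap → feunnap) insert -un- after the first vowel.
The other patterns: stems whose last vowel is 'u' delete the last vowel and add -um; stems whose last vowel is 'i' add -esh; stems whose last vowel is 'e' or 'o' insert -ol- after the first vowel.
So mokran → mounkran.

mounkran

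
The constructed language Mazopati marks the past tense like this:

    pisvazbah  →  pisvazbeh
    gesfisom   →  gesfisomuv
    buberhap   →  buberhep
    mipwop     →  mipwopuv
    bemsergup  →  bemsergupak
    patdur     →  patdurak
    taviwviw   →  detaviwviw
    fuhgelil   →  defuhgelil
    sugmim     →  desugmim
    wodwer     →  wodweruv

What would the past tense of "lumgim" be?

bemsergup and buberhap both end in -p yet inflect differently (bemsergupak, buberhep), so the final letter is not what conditions the rule; the last vowel is.
"lumgim" has last vowel 'i'. The stems whose last vowel is 'i' (fuhgelil → defuhgelil, taviwviw → detaviwviw, sugmim → desugmim) add the prefix de-.
The other patterns: stems whose last vowel is 'u' add -ak; stems whose last vowel is 'a' change the last vowel to 'e'; stems whose last vowel is 'e' or 'o' add -uv.
So lumgim → delumgim.

delumgim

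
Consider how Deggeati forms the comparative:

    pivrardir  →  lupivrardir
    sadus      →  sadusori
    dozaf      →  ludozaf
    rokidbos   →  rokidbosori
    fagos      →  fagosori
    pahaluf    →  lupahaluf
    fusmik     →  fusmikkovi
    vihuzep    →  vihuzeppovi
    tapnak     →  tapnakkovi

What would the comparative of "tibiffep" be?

tibiffeppovi

sadus and pahaluf both have last vowel 'u' yet inflect differently (sadusori, lupahaluf), so the last vowel is not what conditions the rule; the final letter is.
"tibiffep" ends in -p. The one such stem in the data (vihuzep → vihuzeppovi) doubles the final consonant and adds -ovi (as do tapnak, fusmik), so the same rule applies.
So tibiffep → tibiffeppovi.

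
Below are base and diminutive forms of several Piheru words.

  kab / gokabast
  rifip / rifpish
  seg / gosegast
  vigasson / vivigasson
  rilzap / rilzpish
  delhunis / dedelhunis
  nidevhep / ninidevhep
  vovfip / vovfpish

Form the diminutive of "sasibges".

rifip and nidevhep both end in -p yet inflect differently (rifpish, ninidevhep), so the final letter is not what conditions the rule; the number of vowels is.
"sasibges" has 3 vowels. The stems with 3 vowels (delhunis → dedelhunis, vigasson → vivigasson, nidevhep → ninidevhep) repeat the first consonant+vowel as a prefix.
The other patterns: stems with 1 vowel add go- … -ast around the stem; stems with 2 vowels delete the last vowel and add -ish.
So sasibges → sasasibges.

sasasibges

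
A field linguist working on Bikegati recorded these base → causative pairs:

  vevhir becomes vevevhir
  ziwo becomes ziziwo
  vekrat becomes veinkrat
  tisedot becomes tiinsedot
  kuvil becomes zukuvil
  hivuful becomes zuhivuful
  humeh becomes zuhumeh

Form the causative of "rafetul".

ziwo and tisedot both have last vowel 'o' yet inflect differently (ziziwo, tiinsedot), so the last vowel is not what conditions the rule; the final letter is.
"rafetul" ends in -l. The stems ending in -l (kuvil → zukuvil, hivuful → zuhivuful) add the prefix zu-.
So rafetul → zurafetul.

zurafetul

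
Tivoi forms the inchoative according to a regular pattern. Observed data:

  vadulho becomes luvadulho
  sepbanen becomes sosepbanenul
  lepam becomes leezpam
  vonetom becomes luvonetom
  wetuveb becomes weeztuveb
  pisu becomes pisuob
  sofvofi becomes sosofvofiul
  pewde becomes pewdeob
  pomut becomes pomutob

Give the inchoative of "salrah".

vonetom and lepam both end in -m yet inflect differently (luvonetom, leezpam), so the final letter is not what conditions the rule; the first letter is.
"salrah" begins with s-. The stems beginning with s- (sofvofi → sosofvofiul, sepbanen → sosepbanenul) add so- … -ul around the stem.
So salrah → sosalrahul.

sosalrahul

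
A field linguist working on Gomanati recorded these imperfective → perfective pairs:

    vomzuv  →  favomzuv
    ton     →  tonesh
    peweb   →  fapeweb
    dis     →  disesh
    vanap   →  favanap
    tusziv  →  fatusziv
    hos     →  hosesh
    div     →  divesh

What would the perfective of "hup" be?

hupesh

"hup" has 1 vowel. The stems with 1 vowel (div → divesh, dis → disesh, hos → hosesh) add -esh.
The other pattern: stems with 2 vowels add the prefix fa-.
So hup → hupesh.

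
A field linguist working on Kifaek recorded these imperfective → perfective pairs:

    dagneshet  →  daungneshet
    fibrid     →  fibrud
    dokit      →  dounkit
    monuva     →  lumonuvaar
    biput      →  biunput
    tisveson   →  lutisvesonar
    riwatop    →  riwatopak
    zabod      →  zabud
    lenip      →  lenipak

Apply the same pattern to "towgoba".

lutowgobaar

lenip and dokit both have last vowel 'i' yet inflect differently (lenipak, dounkit), so the last vowel is not what conditions the rule; the final letter is.
"towgoba" ends in -a. The one such stem in the data (monuva → lumonuvaar) adds lu- … -ar around the stem, so the same rule applies.
So towgoba → lutowgobaar.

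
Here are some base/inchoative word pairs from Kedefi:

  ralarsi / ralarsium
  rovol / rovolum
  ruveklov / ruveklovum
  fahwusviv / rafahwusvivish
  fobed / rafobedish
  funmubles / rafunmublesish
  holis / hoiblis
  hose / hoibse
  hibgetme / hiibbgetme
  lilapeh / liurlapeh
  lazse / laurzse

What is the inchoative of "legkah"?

leurgkah

ruveklov and fahwusviv both end in -v yet inflect differently (ruveklovum, rafahwusvivish), so the final letter is not what conditions the rule; the first letter is.
"legkah" begins with l-. The stems beginning with l- (lilapeh → liurlapeh, lazse → laurzse) insert -ur- after the first vowel.
The other patterns: stems beginning with r- add -um; stems beginning with f- add ra- … -ish around the stem; stems beginning with h- insert -ib- after the first vowel.
So legkah → leurgkah.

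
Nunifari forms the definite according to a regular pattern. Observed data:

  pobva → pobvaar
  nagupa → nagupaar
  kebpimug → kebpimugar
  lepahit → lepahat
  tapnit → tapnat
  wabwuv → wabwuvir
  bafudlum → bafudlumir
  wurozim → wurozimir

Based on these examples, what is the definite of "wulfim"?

wulfimir

kebpimug and wabwuv both have last vowel 'u' yet inflect differently (kebpimugar, wabwuvir), so the last vowel is not what conditions the rule; the final letter is.
"wulfim" ends in -m. The stems ending in -m (bafudlum → bafudlumir, wurozim → wurozimir) add -ir.
So wulfim → wulfimir.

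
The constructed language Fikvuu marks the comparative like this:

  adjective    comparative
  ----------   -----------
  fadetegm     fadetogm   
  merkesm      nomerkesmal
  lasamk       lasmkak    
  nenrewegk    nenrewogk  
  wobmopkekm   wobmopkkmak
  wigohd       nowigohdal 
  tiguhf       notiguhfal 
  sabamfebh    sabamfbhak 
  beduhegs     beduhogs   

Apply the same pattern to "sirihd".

nosirihdal

fadetegm and merkesm both end in -m yet inflect differently (fadetogm, nomerkesmal), so the final letter is not what conditions the rule; the second-to-last letter is.
"sirihd" has second-to-last letter 'h'. The stems whose second-to-last letter is 'h' (wigohd → nowigohdal, tiguhf → notiguhfal) add no- … -al around the stem.
So sirihd → nosirihdal.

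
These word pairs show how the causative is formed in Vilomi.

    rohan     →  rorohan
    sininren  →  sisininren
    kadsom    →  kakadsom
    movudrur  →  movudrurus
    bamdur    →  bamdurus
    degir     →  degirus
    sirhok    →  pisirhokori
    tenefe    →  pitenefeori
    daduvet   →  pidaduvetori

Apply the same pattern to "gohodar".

"gohodar" ends in -r. The stems ending in -r (movudrur → movudrurus, bamdur → bamdurus, degir → degirus) add -us.
The other patterns: stems ending in -m or -n repeat the first consonant+vowel as a prefix; stems ending in -e, -k or -t add pi- … -ori around the stem.
So gohodar → gohodarus.

gohodarus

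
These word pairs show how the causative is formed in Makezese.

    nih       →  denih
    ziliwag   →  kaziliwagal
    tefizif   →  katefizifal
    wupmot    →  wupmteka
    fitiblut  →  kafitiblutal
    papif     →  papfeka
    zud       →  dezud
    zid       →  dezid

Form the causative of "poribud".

wupmot and fitiblut both end in -t yet inflect differently (wupmteka, kafitiblutal), so the final letter is not what conditions the rule; the number of vowels is.
"poribud" has 3 vowels. The stems with 3 vowels (fitiblut → kafitiblutal, tefizif → katefizifal, ziliwag → kaziliwagal) add ka- … -al around the stem.
The other patterns: stems with 1 vowel add the prefix de-; stems with 2 vowels delete the last vowel and add -eka.
So poribud → kaporibudal.

kaporibudal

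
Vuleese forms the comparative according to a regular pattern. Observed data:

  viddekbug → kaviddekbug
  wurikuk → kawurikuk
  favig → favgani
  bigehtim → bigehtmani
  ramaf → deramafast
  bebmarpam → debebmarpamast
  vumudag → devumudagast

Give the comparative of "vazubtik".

vazubtkani

"vazubtik" has last vowel 'i'. The stems whose last vowel is 'i' (favig → favgani, bigehtim → bigehtmani) delete the last vowel and add -ani.
So vazubtik → vazubtkani.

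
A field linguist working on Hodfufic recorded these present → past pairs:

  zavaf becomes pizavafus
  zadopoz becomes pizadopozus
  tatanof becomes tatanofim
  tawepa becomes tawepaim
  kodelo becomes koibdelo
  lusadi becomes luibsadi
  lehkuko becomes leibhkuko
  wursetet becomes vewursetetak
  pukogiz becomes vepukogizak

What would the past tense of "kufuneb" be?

zavaf and tatanof both end in -f yet inflect differently (pizavafus, tatanofim), so the final letter is not what conditions the rule; the first letter is.
"kufuneb" begins with k-. The one such stem in the data (kodelo → koibdelo) inserts -ib- after the first vowel (as do lusadi, lehkuko), so the same rule applies.
The other patterns: stems beginning with z- add pi- … -us around the stem; stems beginning with t- add -im; stems beginning with p- or w- add ve- … -ak around the stem.
So kufuneb → kuibfuneb.

kuibfuneb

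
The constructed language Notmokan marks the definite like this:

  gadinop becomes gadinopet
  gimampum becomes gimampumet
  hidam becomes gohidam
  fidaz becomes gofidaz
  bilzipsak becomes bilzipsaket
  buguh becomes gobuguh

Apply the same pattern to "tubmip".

gotubmip

hidam and gimampum both end in -m yet inflect differently (gohidam, gimampumet), so the final letter is not what conditions the rule; the number of vowels is.
"tubmip" has 2 vowels. The stems with 2 vowels (hidam → gohidam, fidaz → gofidaz, buguh → gobuguh) add the prefix go-.
The other pattern: stems with 3 vowels add -et.
So tubmip → gotubmip.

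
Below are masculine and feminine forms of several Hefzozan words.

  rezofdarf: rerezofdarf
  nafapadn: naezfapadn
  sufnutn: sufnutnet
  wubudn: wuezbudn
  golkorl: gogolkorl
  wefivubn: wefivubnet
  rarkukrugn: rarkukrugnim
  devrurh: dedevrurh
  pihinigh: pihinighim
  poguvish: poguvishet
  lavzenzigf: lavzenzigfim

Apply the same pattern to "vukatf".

vukatfet

wubudn and rarkukrugn both end in -n yet inflect differently (wuezbudn, rarkukrugnim), so the final letter is not what conditions the rule; the second-to-last letter is.
"vukatf" has second-to-last letter 't'. The one such stem in the data (sufnutn → sufnutnet) adds -et, so the same rule applies.
So vukatf → vukatfet.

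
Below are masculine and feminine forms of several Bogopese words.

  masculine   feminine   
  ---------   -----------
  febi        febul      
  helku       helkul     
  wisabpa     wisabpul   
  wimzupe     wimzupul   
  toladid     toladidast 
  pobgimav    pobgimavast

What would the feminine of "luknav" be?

febi and toladid both have last vowel 'i' yet inflect differently (febul, toladidast), so the last vowel is not what conditions the rule; whether the stem ends in a vowel or a consonant is.
"luknav" ends in a consonant. The stems ending in a consonant (toladid → toladidast, pobgimav → pobgimavast) add -ast.
The other pattern: stems ending in a vowel drop the final letter and add -ul.
So luknav → luknavast.

luknavast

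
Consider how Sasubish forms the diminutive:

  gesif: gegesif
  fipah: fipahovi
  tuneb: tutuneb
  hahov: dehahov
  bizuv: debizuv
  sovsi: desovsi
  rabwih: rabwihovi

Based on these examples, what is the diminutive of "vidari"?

rabwih and sovsi both have last vowel 'i' yet inflect differently (rabwihovi, desovsi), so the last vowel is not what conditions the rule; the final letter is.
"vidari" ends in -i. The one such stem in the data (sovsi → desovsi) adds the prefix de-, so the same rule applies.
The other patterns: stems ending in -h add -ovi; stems ending in -b or -f repeat the first consonant+vowel as a prefix.
So vidari → devidari.

devidari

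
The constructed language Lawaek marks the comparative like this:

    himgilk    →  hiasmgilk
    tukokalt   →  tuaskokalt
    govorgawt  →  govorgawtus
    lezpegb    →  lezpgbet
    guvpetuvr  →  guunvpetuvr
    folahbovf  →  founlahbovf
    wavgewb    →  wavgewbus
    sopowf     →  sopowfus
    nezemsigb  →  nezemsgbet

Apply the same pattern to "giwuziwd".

lezpegb and wavgewb both end in -b yet inflect differently (lezpgbet, wavgewbus), so the final letter is not what conditions the rule; the second-to-last letter is.
"giwuziwd" has second-to-last letter 'w'. The stems whose second-to-last letter is 'w' (sopowf → sopowfus, govorgawt → govorgawtus, wavgewb → wavgewbus) add -us.
The other patterns: stems whose second-to-last letter is 'g' delete the last vowel and add -et; stems whose second-to-last letter is 'l' insert -as- after the first vowel; stems whose second-to-last letter is 'v' insert -un- after the first vowel.
So giwuziwd → giwuziwdus.

giwuziwdus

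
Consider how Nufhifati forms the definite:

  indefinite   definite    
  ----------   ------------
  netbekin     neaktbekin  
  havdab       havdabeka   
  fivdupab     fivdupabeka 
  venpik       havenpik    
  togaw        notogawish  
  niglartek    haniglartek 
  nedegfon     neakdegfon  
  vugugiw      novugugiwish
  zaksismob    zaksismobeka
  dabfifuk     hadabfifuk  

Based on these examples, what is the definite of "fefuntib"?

fefuntibeka

"fefuntib" ends in -b. The stems ending in -b (havdab → havdabeka, fivdupab → fivdupabeka, zaksismob → zaksismobeka) add -eka.
So fefuntib → fefuntibeka.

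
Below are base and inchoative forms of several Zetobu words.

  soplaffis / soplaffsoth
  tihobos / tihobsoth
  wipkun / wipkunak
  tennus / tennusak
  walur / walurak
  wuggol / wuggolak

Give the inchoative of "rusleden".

ruslednoth

soplaffis and tennus both end in -s yet inflect differently (soplaffsoth, tennusak), so the final letter is not what conditions the rule; the number of vowels is.
"rusleden" has 3 vowels. The stems with 3 vowels (soplaffis → soplaffsoth, tihobos → tihobsoth) delete the last vowel and add -oth.
So rusleden → ruslednoth.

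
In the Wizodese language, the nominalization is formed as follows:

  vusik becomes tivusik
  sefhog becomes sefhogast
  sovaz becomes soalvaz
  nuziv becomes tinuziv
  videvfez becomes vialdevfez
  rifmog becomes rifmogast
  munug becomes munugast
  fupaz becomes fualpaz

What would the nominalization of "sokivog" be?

sokivogast

"sokivog" ends in -g. The stems ending in -g (sefhog → sefhogast, munug → munugast, rifmog → rifmogast) add -ast.
So sokivog → sokivogast.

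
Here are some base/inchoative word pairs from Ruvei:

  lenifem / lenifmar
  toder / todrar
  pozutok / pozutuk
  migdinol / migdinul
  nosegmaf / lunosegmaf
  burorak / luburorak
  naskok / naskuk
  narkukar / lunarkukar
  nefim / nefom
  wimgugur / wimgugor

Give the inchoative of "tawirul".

tawirol

burorak and pozutok both end in -k yet inflect differently (luburorak, pozutuk), so the final letter is not what conditions the rule; the last vowel is.
"tawirul" has last vowel 'u'. The one such stem in the data (wimgugur → wimgugor) changes the last vowel to 'o' (as does nefim), so the same rule applies.
The other patterns: stems whose last vowel is 'a' add the prefix lu-; stems whose last vowel is 'o' change the last vowel to 'u'; stems whose last vowel is 'e' delete the last vowel and add -ar.
So tawirul → tawirol.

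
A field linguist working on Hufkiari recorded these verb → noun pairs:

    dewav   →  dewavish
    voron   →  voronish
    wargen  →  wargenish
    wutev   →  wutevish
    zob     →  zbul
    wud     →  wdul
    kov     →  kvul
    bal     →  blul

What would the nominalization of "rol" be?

dewav and kov both end in -v yet inflect differently (dewavish, kvul), so the final letter is not what conditions the rule; the number of vowels is.
"rol" has 1 vowel. The stems with 1 vowel (zob → zbul, wud → wdul, kov → kvul) delete the last vowel and add -ul.
So rol → rlul.

rlul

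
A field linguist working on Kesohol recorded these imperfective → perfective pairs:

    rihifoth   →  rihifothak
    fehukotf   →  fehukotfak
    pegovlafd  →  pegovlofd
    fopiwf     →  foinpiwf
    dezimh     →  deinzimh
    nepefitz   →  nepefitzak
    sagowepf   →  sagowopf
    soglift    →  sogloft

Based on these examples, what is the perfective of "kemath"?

kemathak

rihifoth and dezimh both end in -h yet inflect differently (rihifothak, deinzimh), so the final letter is not what conditions the rule; the second-to-last letter is.
"kemath" has second-to-last letter 't'. The stems whose second-to-last letter is 't' (nepefitz → nepefitzak, rihifoth → rihifothak, fehukotf → fehukotfak) add -ak.
The other patterns: stems whose second-to-last letter is 'm' or 'w' insert -in- after the first vowel; stems whose second-to-last letter is 'f' or 'p' change the last vowel to 'o'.
So kemath → kemathak.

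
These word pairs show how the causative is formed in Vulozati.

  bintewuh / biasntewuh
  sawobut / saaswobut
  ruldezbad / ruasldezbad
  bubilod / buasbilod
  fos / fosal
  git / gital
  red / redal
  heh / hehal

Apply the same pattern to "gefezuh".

"gefezuh" has 3 vowels. The stems with 3 vowels (bintewuh → biasntewuh, sawobut → saaswobut, ruldezbad → ruasldezbad) insert -as- after the first vowel.
So gefezuh → geasfezuh.

geasfezuh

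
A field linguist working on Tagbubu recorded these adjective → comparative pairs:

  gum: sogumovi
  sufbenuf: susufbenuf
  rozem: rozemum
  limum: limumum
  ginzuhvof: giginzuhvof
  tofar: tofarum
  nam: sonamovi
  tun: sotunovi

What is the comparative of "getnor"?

gum and limum both end in -m yet inflect differently (sogumovi, limumum), so the final letter is not what conditions the rule; the number of vowels is.
"getnor" has 2 vowels. The stems with 2 vowels (tofar → tofarum, limum → limumum, rozem → rozemum) add -um.
So getnor → getnorum.

getnorum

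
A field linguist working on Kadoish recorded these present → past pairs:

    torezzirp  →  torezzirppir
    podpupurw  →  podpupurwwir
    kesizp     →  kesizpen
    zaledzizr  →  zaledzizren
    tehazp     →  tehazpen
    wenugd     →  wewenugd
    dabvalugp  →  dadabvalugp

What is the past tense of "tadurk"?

torezzirp and kesizp both end in -p yet inflect differently (torezzirppir, kesizpen), so the final letter is not what conditions the rule; the second-to-last letter is.
"tadurk" has second-to-last letter 'r'. The stems whose second-to-last letter is 'r' (torezzirp → torezzirppir, podpupurw → podpupurwwir) double the final consonant and add -ir.
So tadurk → tadurkkir.

tadurkkir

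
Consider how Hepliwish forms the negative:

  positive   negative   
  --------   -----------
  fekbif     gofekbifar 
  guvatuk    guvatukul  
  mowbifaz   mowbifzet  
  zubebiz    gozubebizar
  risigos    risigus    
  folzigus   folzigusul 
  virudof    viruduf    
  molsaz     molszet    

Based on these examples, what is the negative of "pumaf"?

pumfet

folzigus and risigos both end in -s yet inflect differently (folzigusul, risigus), so the final letter is not what conditions the rule; the last vowel is.
"pumaf" has last vowel 'a'. The stems whose last vowel is 'a' (molsaz → molszet, mowbifaz → mowbifzet) delete the last vowel and add -et.
The other patterns: stems whose last vowel is 'u' add -ul; stems whose last vowel is 'o' change the last vowel to 'u'; stems whose last vowel is 'i' add go- … -ar around the stem.
So pumaf → pumfet.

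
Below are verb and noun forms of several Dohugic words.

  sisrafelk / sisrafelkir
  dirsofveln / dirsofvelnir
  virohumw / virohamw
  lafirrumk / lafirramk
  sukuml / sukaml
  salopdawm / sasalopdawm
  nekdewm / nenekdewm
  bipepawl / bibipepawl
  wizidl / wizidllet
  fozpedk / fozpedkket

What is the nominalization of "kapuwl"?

kakapuwl

sisrafelk and lafirrumk both end in -k yet inflect differently (sisrafelkir, lafirramk), so the final letter is not what conditions the rule; the second-to-last letter is.
"kapuwl" has second-to-last letter 'w'. The stems whose second-to-last letter is 'w' (salopdawm → sasalopdawm, nekdewm → nenekdewm, bipepawl → bibipepawl) repeat the first consonant+vowel as a prefix.
So kapuwl → kakapuwl.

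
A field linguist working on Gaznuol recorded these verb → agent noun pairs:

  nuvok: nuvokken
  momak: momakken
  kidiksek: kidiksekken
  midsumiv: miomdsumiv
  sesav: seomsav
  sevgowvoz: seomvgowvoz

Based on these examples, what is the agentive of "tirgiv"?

tiomrgiv

"tirgiv" ends in -v. The stems ending in -v (midsumiv → miomdsumiv, sesav → seomsav) insert -om- after the first vowel.
The other pattern: stems ending in -k double the final consonant and add -en.
So tirgiv → tiomrgiv.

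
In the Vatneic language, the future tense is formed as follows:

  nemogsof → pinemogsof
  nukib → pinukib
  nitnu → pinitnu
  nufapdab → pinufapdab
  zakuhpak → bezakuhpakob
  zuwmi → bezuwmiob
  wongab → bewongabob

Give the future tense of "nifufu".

pinifufu

nukib and wongab both end in -b yet inflect differently (pinukib, bewongabob), so the final letter is not what conditions the rule; the first letter is.
"nifufu" begins with n-. The stems beginning with n- (nemogsof → pinemogsof, nukib → pinukib, nitnu → pinitnu) add the prefix pi-.
The other pattern: stems beginning with w- or z- add be- … -ob around the stem.
So nifufu → pinifufu.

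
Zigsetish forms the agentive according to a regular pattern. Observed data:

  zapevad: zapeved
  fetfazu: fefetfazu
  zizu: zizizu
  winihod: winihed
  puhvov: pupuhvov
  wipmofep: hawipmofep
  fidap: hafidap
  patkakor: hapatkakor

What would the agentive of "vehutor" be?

havehutor

puhvov and winihod both have last vowel 'o' yet inflect differently (pupuhvov, winihed), so the last vowel is not what conditions the rule; the final letter is.
"vehutor" ends in -r. The one such stem in the data (patkakor → hapatkakor) adds the prefix ha-, so the same rule applies.
So vehutor → havehutor.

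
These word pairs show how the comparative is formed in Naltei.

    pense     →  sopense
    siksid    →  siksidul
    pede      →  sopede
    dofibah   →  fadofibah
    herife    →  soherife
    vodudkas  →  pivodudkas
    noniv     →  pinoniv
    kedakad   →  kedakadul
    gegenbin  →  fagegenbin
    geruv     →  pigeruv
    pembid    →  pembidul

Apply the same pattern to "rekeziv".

pirekeziv

gegenbin and noniv both have last vowel 'i' yet inflect differently (fagegenbin, pinoniv), so the last vowel is not what conditions the rule; the final letter is.
"rekeziv" ends in -v. The stems ending in -v (noniv → pinoniv, geruv → pigeruv) add the prefix pi-.
So rekeziv → pirekeziv.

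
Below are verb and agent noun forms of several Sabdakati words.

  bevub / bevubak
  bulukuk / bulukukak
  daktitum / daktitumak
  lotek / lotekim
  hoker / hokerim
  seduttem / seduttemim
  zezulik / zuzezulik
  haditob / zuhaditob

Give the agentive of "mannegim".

bulukuk and lotek both end in -k yet inflect differently (bulukukak, lotekim), so the final letter is not what conditions the rule; the last vowel is.
"mannegim" has last vowel 'i'. The one such stem in the data (zezulik → zuzezulik) adds the prefix zu-, so the same rule applies.
The other patterns: stems whose last vowel is 'u' add -ak; stems whose last vowel is 'e' add -im.
So mannegim → zumannegim.

zumannegim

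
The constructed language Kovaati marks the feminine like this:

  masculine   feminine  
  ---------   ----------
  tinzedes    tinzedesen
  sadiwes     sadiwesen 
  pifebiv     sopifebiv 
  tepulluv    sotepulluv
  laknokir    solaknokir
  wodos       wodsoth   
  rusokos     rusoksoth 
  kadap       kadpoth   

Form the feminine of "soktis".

sosoktis

tinzedes and wodos both end in -s yet inflect differently (tinzedesen, wodsoth), so the final letter is not what conditions the rule; the last vowel is.
"soktis" has last vowel 'i'. The stems whose last vowel is 'i' (pifebiv → sopifebiv, laknokir → solaknokir) add the prefix so-.
So soktis → sosoktis.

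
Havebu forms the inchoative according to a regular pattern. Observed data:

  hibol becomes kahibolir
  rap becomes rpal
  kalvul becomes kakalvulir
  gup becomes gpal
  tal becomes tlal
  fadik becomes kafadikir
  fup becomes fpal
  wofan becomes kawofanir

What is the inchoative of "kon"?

knal

"kon" has 1 vowel. The stems with 1 vowel (rap → rpal, gup → gpal, fup → fpal) delete the last vowel and add -al.
So kon → knal.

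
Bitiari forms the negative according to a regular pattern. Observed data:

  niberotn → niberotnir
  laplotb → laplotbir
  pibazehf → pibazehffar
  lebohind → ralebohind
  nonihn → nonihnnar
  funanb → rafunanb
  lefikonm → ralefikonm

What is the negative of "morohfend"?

laplotb and funanb both end in -b yet inflect differently (laplotbir, rafunanb), so the final letter is not what conditions the rule; the second-to-last letter is.
"morohfend" has second-to-last letter 'n'. The stems whose second-to-last letter is 'n' (funanb → rafunanb, lebohind → ralebohind, lefikonm → ralefikonm) add the prefix ra-.
The other patterns: stems whose second-to-last letter is 't' add -ir; stems whose second-to-last letter is 'h' double the final consonant and add -ar.
So morohfend → ramorohfend.

ramorohfend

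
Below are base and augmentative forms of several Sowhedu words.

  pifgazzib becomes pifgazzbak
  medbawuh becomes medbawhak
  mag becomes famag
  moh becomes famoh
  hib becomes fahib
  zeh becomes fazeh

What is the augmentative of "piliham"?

pilihmak

medbawuh and moh both end in -h yet inflect differently (medbawhak, famoh), so the final letter is not what conditions the rule; the number of vowels is.
"piliham" has 3 vowels. The stems with 3 vowels (pifgazzib → pifgazzbak, medbawuh → medbawhak) delete the last vowel and add -ak.
The other pattern: stems with 1 vowel add the prefix fa-.
So piliham → pilihmak.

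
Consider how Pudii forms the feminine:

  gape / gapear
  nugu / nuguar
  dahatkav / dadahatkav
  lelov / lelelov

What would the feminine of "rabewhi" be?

rabewhiar

gape and lelov both have 2 vowels yet inflect differently (gapear, lelelov), so the number of vowels is not what conditions the rule; whether the stem ends in a vowel or a consonant is.
"rabewhi" ends in a vowel. The stems ending in a vowel (gape → gapear, nugu → nuguar) add -ar.
So rabewhi → rabewhiar.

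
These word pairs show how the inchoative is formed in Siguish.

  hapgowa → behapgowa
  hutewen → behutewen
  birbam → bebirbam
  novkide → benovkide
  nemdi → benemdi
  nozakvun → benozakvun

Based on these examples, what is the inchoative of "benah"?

Every pair shown (hapgowa → behapgowa, hutewen → behutewen, birbam → bebirbam, …) follows the same rule: add the prefix be-.
So benah → bebenah.

bebenah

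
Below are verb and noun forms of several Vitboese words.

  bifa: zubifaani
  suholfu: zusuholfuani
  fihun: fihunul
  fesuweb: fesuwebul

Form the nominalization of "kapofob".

kapofobul

"kapofob" ends in a consonant. The stems ending in a consonant (fihun → fihunul, fesuweb → fesuwebul) add -ul.
So kapofob → kapofobul.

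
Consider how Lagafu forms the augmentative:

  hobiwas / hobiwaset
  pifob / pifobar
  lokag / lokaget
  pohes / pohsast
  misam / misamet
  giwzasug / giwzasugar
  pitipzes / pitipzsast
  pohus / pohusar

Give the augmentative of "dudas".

lokag and giwzasug both end in -g yet inflect differently (lokaget, giwzasugar), so the final letter is not what conditions the rule; the last vowel is.
"dudas" has last vowel 'a'. The stems whose last vowel is 'a' (misam → misamet, hobiwas → hobiwaset, lokag → lokaget) add -et.
So dudas → dudaset.

dudaset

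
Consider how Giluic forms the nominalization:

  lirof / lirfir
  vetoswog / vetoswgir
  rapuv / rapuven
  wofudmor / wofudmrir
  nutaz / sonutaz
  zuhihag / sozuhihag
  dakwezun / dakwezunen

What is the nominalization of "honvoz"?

vetoswog and zuhihag both end in -g yet inflect differently (vetoswgir, sozuhihag), so the final letter is not what conditions the rule; the last vowel is.
"honvoz" has last vowel 'o'. The stems whose last vowel is 'o' (wofudmor → wofudmrir, lirof → lirfir, vetoswog → vetoswgir) delete the last vowel and add -ir.
The other patterns: stems whose last vowel is 'u' add -en; stems whose last vowel is 'a' add the prefix so-.
So honvoz → honvzir.

honvzir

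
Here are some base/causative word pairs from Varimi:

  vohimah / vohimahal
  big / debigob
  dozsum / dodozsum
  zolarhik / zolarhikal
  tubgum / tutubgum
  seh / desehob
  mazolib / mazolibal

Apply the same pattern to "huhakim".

huhakimal

"huhakim" has 3 vowels. The stems with 3 vowels (mazolib → mazolibal, vohimah → vohimahal, zolarhik → zolarhikal) add -al.
The other patterns: stems with 1 vowel add de- … -ob around the stem; stems with 2 vowels repeat the first consonant+vowel as a prefix.
So huhakim → huhakimal.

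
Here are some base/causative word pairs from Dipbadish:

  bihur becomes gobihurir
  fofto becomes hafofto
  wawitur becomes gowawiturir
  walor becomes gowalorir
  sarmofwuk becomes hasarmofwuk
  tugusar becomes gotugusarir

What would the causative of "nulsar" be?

gonulsarir

walor and fofto both have last vowel 'o' yet inflect differently (gowalorir, hafofto), so the last vowel is not what conditions the rule; the final letter is.
"nulsar" ends in -r. The stems ending in -r (wawitur → gowawiturir, tugusar → gotugusarir, walor → gowalorir) add go- … -ir around the stem.
The other pattern: stems ending in -k or -o add the prefix ha-.
So nulsar → gonulsarir.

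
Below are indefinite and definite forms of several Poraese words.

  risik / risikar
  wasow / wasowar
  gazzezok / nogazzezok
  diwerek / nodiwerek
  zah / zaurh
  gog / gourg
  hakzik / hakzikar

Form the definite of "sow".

sourw

hakzik and gazzezok both end in -k yet inflect differently (hakzikar, nogazzezok), so the final letter is not what conditions the rule; the number of vowels is.
"sow" has 1 vowel. The stems with 1 vowel (gog → gourg, zah → zaurh) insert -ur- after the first vowel.
The other patterns: stems with 2 vowels add -ar; stems with 3 vowels add the prefix no-.
So sow → sourw.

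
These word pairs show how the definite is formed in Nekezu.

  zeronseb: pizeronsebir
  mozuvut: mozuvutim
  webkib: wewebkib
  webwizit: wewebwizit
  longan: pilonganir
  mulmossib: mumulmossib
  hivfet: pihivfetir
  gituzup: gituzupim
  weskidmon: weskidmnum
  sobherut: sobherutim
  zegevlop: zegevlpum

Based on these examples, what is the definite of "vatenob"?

"vatenob" has last vowel 'o'. The stems whose last vowel is 'o' (weskidmon → weskidmnum, zegevlop → zegevlpum) delete the last vowel and add -um.
The other patterns: stems whose last vowel is 'a' or 'e' add pi- … -ir around the stem; stems whose last vowel is 'u' add -im; stems whose last vowel is 'i' repeat the first consonant+vowel as a prefix.
So vatenob → vatenbum.

vatenbum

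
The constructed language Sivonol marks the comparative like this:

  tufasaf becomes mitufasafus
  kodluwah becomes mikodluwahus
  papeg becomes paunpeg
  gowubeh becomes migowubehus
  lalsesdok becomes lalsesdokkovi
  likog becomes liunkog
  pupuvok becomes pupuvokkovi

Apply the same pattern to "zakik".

likog and pupuvok both have last vowel 'o' yet inflect differently (liunkog, pupuvokkovi), so the last vowel is not what conditions the rule; the final letter is.
"zakik" ends in -k. The stems ending in -k (pupuvok → pupuvokkovi, lalsesdok → lalsesdokkovi) double the final consonant and add -ovi.
The other patterns: stems ending in -g insert -un- after the first vowel; stems ending in -f or -h add mi- … -us around the stem.
So zakik → zakikkovi.

zakikkovi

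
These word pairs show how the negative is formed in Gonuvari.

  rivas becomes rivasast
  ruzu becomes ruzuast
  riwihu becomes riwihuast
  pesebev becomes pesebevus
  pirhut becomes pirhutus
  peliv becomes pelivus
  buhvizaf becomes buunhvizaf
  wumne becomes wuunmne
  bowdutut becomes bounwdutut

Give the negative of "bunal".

pirhut and bowdutut both end in -t yet inflect differently (pirhutus, bounwdutut), so the final letter is not what conditions the rule; the first letter is.
"bunal" begins with b-. The stems beginning with b- (buhvizaf → buunhvizaf, bowdutut → bounwdutut) insert -un- after the first vowel.
The other patterns: stems beginning with r- add -ast; stems beginning with p- add -us.
So bunal → buunnal.

buunnal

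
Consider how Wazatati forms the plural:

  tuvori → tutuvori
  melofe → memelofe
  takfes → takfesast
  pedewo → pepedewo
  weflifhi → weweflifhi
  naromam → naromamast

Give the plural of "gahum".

gahumast

melofe and takfes both have last vowel 'e' yet inflect differently (memelofe, takfesast), so the last vowel is not what conditions the rule; whether the stem ends in a vowel or a consonant is.
"gahum" ends in a consonant. The stems ending in a consonant (takfes → takfesast, naromam → naromamast) add -ast.
So gahum → gahumast.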